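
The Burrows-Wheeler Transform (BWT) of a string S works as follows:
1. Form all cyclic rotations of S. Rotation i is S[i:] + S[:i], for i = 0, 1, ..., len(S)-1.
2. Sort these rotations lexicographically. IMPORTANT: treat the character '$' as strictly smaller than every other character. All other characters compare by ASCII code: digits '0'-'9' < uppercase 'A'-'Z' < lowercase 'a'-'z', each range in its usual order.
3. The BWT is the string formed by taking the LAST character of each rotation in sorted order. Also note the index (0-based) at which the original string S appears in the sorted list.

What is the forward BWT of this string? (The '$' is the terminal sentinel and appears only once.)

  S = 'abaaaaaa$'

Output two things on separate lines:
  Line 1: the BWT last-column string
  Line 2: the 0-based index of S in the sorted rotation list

Answer: aaaaaab$a
7

Derivation:
All 9 rotations (rotation i = S[i:]+S[:i]):
  rot[0] = abaaaaaa$
  rot[1] = baaaaaa$a
  rot[2] = aaaaaa$ab
  rot[3] = aaaaa$aba
  rot[4] = aaaa$abaa
  rot[5] = aaa$abaaa
  rot[6] = aa$abaaaa
  rot[7] = a$abaaaaa
  rot[8] = $abaaaaaa
Sorted (with $ < everything):
  sorted[0] = $abaaaaaa  (last char: 'a')
  sorted[1] = a$abaaaaa  (last char: 'a')
  sorted[2] = aa$abaaaa  (last char: 'a')
  sorted[3] = aaa$abaaa  (last char: 'a')
  sorted[4] = aaaa$abaa  (last char: 'a')
  sorted[5] = aaaaa$aba  (last char: 'a')
  sorted[6] = aaaaaa$ab  (last char: 'b')
  sorted[7] = abaaaaaa$  (last char: '$')
  sorted[8] = baaaaaa$a  (last char: 'a')
Last column: aaaaaab$a
Original string S is at sorted index 7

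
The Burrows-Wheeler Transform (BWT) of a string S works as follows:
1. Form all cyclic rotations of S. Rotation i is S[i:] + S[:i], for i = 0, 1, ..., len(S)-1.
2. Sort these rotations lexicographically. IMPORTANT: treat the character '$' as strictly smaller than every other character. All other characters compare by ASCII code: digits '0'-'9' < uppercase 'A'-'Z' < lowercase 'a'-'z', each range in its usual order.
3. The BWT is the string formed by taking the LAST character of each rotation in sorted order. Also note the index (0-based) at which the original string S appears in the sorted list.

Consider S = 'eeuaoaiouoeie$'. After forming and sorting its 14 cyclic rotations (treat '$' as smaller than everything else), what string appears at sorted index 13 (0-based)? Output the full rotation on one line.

Answer: uoeie$eeuaoaio

Derivation:
All 14 rotations (rotation i = S[i:]+S[:i]):
  rot[0] = eeuaoaiouoeie$
  rot[1] = euaoaiouoeie$e
  rot[2] = uaoaiouoeie$ee
  rot[3] = aoaiouoeie$eeu
  rot[4] = oaiouoeie$eeua
  rot[5] = aiouoeie$eeuao
  rot[6] = iouoeie$eeuaoa
  rot[7] = ouoeie$eeuaoai
  rot[8] = uoeie$eeuaoaio
  rot[9] = oeie$eeuaoaiou
  rot[10] = eie$eeuaoaiouo
  rot[11] = ie$eeuaoaiouoe
  rot[12] = e$eeuaoaiouoei
  rot[13] = $eeuaoaiouoeie
Sorted (with $ < everything):
  sorted[0] = $eeuaoaiouoeie
  sorted[1] = aiouoeie$eeuao
  sorted[2] = aoaiouoeie$eeu
  sorted[3] = e$eeuaoaiouoei
  sorted[4] = eeuaoaiouoeie$
  sorted[5] = eie$eeuaoaiouo
  sorted[6] = euaoaiouoeie$e
  sorted[7] = ie$eeuaoaiouoe
  sorted[8] = iouoeie$eeuaoa
  sorted[9] = oaiouoeie$eeua
  sorted[10] = oeie$eeuaoaiou
  sorted[11] = ouoeie$eeuaoai
  sorted[12] = uaoaiouoeie$ee
  sorted[13] = uoeie$eeuaoaio
sorted[13] = uoeie$eeuaoaio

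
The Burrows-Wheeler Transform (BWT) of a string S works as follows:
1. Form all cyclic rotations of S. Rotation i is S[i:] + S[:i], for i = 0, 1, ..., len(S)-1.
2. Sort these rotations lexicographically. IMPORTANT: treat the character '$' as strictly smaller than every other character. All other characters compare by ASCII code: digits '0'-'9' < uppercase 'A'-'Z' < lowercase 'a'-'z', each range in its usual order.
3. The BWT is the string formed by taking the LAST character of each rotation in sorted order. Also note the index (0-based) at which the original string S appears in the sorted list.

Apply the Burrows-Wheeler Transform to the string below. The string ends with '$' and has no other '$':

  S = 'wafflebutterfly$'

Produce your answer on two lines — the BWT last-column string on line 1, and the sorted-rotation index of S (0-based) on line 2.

Answer: yweltafrffetub$l
14

Derivation:
All 16 rotations (rotation i = S[i:]+S[:i]):
  rot[0] = wafflebutterfly$
  rot[1] = afflebutterfly$w
  rot[2] = fflebutterfly$wa
  rot[3] = flebutterfly$waf
  rot[4] = lebutterfly$waff
  rot[5] = ebutterfly$waffl
  rot[6] = butterfly$waffle
  rot[7] = utterfly$waffleb
  rot[8] = tterfly$wafflebu
  rot[9] = terfly$wafflebut
  rot[10] = erfly$wafflebutt
  rot[11] = rfly$wafflebutte
  rot[12] = fly$wafflebutter
  rot[13] = ly$wafflebutterf
  rot[14] = y$wafflebutterfl
  rot[15] = $wafflebutterfly
Sorted (with $ < everything):
  sorted[0] = $wafflebutterfly  (last char: 'y')
  sorted[1] = afflebutterfly$w  (last char: 'w')
  sorted[2] = butterfly$waffle  (last char: 'e')
  sorted[3] = ebutterfly$waffl  (last char: 'l')
  sorted[4] = erfly$wafflebutt  (last char: 't')
  sorted[5] = fflebutterfly$wa  (last char: 'a')
  sorted[6] = flebutterfly$waf  (last char: 'f')
  sorted[7] = fly$wafflebutter  (last char: 'r')
  sorted[8] = lebutterfly$waff  (last char: 'f')
  sorted[9] = ly$wafflebutterf  (last char: 'f')
  sorted[10] = rfly$wafflebutte  (last char: 'e')
  sorted[11] = terfly$wafflebut  (last char: 't')
  sorted[12] = tterfly$wafflebu  (last char: 'u')
  sorted[13] = utterfly$waffleb  (last char: 'b')
  sorted[14] = wafflebutterfly$  (last char: '$')
  sorted[15] = y$wafflebutterfl  (last char: 'l')
Last column: yweltafrffetub$l
Original string S is at sorted index 14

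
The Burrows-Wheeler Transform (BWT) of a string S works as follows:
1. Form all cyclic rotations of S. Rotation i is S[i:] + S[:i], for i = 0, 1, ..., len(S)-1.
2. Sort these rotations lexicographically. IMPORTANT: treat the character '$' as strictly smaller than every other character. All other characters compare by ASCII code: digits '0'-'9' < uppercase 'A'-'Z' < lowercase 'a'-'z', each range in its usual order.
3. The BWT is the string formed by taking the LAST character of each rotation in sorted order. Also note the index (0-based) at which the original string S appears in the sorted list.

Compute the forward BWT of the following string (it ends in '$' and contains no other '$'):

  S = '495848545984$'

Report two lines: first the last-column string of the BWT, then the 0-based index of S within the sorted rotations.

Answer: 4858$89495445
4

Derivation:
All 13 rotations (rotation i = S[i:]+S[:i]):
  rot[0] = 495848545984$
  rot[1] = 95848545984$4
  rot[2] = 5848545984$49
  rot[3] = 848545984$495
  rot[4] = 48545984$4958
  rot[5] = 8545984$49584
  rot[6] = 545984$495848
  rot[7] = 45984$4958485
  rot[8] = 5984$49584854
  rot[9] = 984$495848545
  rot[10] = 84$4958485459
  rot[11] = 4$49584854598
  rot[12] = $495848545984
Sorted (with $ < everything):
  sorted[0] = $495848545984  (last char: '4')
  sorted[1] = 4$49584854598  (last char: '8')
  sorted[2] = 45984$4958485  (last char: '5')
  sorted[3] = 48545984$4958  (last char: '8')
  sorted[4] = 495848545984$  (last char: '$')
  sorted[5] = 545984$495848  (last char: '8')
  sorted[6] = 5848545984$49  (last char: '9')
  sorted[7] = 5984$49584854  (last char: '4')
  sorted[8] = 84$4958485459  (last char: '9')
  sorted[9] = 848545984$495  (last char: '5')
  sorted[10] = 8545984$49584  (last char: '4')
  sorted[11] = 95848545984$4  (last char: '4')
  sorted[12] = 984$495848545  (last char: '5')
Last column: 4858$89495445
Original string S is at sorted index 4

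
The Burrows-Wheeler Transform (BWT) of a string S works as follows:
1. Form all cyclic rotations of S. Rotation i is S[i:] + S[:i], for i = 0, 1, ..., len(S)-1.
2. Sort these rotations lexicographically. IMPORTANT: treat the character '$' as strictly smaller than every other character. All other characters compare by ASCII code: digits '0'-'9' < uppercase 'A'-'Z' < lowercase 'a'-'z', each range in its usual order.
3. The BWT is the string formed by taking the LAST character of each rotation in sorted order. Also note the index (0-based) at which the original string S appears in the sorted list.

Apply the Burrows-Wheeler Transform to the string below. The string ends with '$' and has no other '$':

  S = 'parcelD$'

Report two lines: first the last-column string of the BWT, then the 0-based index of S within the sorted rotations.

All 8 rotations (rotation i = S[i:]+S[:i]):
  rot[0] = parcelD$
  rot[1] = arcelD$p
  rot[2] = rcelD$pa
  rot[3] = celD$par
  rot[4] = elD$parc
  rot[5] = lD$parce
  rot[6] = D$parcel
  rot[7] = $parcelD
Sorted (with $ < everything):
  sorted[0] = $parcelD  (last char: 'D')
  sorted[1] = D$parcel  (last char: 'l')
  sorted[2] = arcelD$p  (last char: 'p')
  sorted[3] = celD$par  (last char: 'r')
  sorted[4] = elD$parc  (last char: 'c')
  sorted[5] = lD$parce  (last char: 'e')
  sorted[6] = parcelD$  (last char: '$')
  sorted[7] = rcelD$pa  (last char: 'a')
Last column: Dlprce$a
Original string S is at sorted index 6

Answer: Dlprce$a
6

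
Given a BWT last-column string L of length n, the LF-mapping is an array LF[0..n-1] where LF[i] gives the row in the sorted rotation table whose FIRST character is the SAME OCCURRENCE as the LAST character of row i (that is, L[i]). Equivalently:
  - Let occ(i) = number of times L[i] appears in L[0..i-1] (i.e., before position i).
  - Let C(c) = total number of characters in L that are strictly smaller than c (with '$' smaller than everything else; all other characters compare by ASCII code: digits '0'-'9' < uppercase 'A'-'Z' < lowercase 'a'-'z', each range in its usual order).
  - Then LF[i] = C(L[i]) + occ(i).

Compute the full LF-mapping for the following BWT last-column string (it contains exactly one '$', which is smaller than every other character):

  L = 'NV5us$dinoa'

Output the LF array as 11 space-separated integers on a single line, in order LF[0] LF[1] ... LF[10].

Answer: 2 3 1 10 9 0 5 6 7 8 4

Derivation:
Char counts: '$':1, '5':1, 'N':1, 'V':1, 'a':1, 'd':1, 'i':1, 'n':1, 'o':1, 's':1, 'u':1
C (first-col start): C('$')=0, C('5')=1, C('N')=2, C('V')=3, C('a')=4, C('d')=5, C('i')=6, C('n')=7, C('o')=8, C('s')=9, C('u')=10
L[0]='N': occ=0, LF[0]=C('N')+0=2+0=2
L[1]='V': occ=0, LF[1]=C('V')+0=3+0=3
L[2]='5': occ=0, LF[2]=C('5')+0=1+0=1
L[3]='u': occ=0, LF[3]=C('u')+0=10+0=10
L[4]='s': occ=0, LF[4]=C('s')+0=9+0=9
L[5]='$': occ=0, LF[5]=C('$')+0=0+0=0
L[6]='d': occ=0, LF[6]=C('d')+0=5+0=5
L[7]='i': occ=0, LF[7]=C('i')+0=6+0=6
L[8]='n': occ=0, LF[8]=C('n')+0=7+0=7
L[9]='o': occ=0, LF[9]=C('o')+0=8+0=8
L[10]='a': occ=0, LF[10]=C('a')+0=4+0=4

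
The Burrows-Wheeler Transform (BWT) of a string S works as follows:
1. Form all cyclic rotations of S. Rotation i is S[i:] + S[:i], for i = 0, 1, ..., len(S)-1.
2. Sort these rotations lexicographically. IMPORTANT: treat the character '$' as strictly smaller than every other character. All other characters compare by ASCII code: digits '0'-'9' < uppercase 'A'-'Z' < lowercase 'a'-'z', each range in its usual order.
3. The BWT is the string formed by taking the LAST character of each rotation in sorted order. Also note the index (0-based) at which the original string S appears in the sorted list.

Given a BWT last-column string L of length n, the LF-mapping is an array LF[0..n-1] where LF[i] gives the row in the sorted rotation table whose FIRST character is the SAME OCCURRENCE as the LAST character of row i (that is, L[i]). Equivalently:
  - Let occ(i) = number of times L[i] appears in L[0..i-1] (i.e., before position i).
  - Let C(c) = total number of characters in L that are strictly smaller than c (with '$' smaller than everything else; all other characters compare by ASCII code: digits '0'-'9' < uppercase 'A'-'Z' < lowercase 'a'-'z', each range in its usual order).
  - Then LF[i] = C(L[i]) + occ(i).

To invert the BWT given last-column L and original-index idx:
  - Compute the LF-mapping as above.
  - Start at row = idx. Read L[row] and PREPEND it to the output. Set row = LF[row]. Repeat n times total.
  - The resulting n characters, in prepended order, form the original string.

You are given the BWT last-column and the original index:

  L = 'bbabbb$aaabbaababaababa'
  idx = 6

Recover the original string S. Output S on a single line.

Answer: abaaabaababbbbaababbab$

Derivation:
LF mapping: 12 13 1 14 15 16 0 2 3 4 17 18 5 6 19 7 20 8 9 21 10 22 11
Walk LF starting at row 6, prepending L[row]:
  step 1: row=6, L[6]='$', prepend. Next row=LF[6]=0
  step 2: row=0, L[0]='b', prepend. Next row=LF[0]=12
  step 3: row=12, L[12]='a', prepend. Next row=LF[12]=5
  step 4: row=5, L[5]='b', prepend. Next row=LF[5]=16
  step 5: row=16, L[16]='b', prepend. Next row=LF[16]=20
  step 6: row=20, L[20]='a', prepend. Next row=LF[20]=10
  step 7: row=10, L[10]='b', prepend. Next row=LF[10]=17
  step 8: row=17, L[17]='a', prepend. Next row=LF[17]=8
  step 9: row=8, L[8]='a', prepend. Next row=LF[8]=3
  step 10: row=3, L[3]='b', prepend. Next row=LF[3]=14
  step 11: row=14, L[14]='b', prepend. Next row=LF[14]=19
  step 12: row=19, L[19]='b', prepend. Next row=LF[19]=21
  step 13: row=21, L[21]='b', prepend. Next row=LF[21]=22
  step 14: row=22, L[22]='a', prepend. Next row=LF[22]=11
  step 15: row=11, L[11]='b', prepend. Next row=LF[11]=18
  step 16: row=18, L[18]='a', prepend. Next row=LF[18]=9
  step 17: row=9, L[9]='a', prepend. Next row=LF[9]=4
  step 18: row=4, L[4]='b', prepend. Next row=LF[4]=15
  step 19: row=15, L[15]='a', prepend. Next row=LF[15]=7
  step 20: row=7, L[7]='a', prepend. Next row=LF[7]=2
  step 21: row=2, L[2]='a', prepend. Next row=LF[2]=1
  step 22: row=1, L[1]='b', prepend. Next row=LF[1]=13
  step 23: row=13, L[13]='a', prepend. Next row=LF[13]=6
Reversed output: abaaabaababbbbaababbab$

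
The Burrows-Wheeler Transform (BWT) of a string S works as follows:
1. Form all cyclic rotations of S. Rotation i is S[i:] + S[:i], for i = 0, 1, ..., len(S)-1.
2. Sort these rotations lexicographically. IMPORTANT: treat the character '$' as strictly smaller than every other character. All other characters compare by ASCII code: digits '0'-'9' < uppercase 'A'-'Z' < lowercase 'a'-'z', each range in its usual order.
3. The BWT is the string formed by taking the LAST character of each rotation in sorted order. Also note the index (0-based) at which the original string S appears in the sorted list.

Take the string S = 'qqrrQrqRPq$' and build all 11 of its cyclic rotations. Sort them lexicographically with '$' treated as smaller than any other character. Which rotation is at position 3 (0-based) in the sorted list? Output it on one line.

Answer: RPq$qqrrQrq

Derivation:
All 11 rotations (rotation i = S[i:]+S[:i]):
  rot[0] = qqrrQrqRPq$
  rot[1] = qrrQrqRPq$q
  rot[2] = rrQrqRPq$qq
  rot[3] = rQrqRPq$qqr
  rot[4] = QrqRPq$qqrr
  rot[5] = rqRPq$qqrrQ
  rot[6] = qRPq$qqrrQr
  rot[7] = RPq$qqrrQrq
  rot[8] = Pq$qqrrQrqR
  rot[9] = q$qqrrQrqRP
  rot[10] = $qqrrQrqRPq
Sorted (with $ < everything):
  sorted[0] = $qqrrQrqRPq
  sorted[1] = Pq$qqrrQrqR
  sorted[2] = QrqRPq$qqrr
  sorted[3] = RPq$qqrrQrq
  sorted[4] = q$qqrrQrqRP
  sorted[5] = qRPq$qqrrQr
  sorted[6] = qqrrQrqRPq$
  sorted[7] = qrrQrqRPq$q
  sorted[8] = rQrqRPq$qqr
  sorted[9] = rqRPq$qqrrQ
  sorted[10] = rrQrqRPq$qq
sorted[3] = RPq$qqrrQrq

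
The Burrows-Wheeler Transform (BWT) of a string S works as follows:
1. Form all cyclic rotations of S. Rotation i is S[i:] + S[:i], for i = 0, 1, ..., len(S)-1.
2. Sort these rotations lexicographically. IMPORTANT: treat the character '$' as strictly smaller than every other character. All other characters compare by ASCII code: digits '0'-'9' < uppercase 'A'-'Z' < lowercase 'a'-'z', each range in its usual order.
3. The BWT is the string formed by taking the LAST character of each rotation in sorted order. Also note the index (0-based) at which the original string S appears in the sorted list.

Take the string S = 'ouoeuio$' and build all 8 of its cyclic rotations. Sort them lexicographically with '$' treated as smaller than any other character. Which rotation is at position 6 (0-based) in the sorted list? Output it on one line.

Answer: uio$ouoe

Derivation:
All 8 rotations (rotation i = S[i:]+S[:i]):
  rot[0] = ouoeuio$
  rot[1] = uoeuio$o
  rot[2] = oeuio$ou
  rot[3] = euio$ouo
  rot[4] = uio$ouoe
  rot[5] = io$ouoeu
  rot[6] = o$ouoeui
  rot[7] = $ouoeuio
Sorted (with $ < everything):
  sorted[0] = $ouoeuio
  sorted[1] = euio$ouo
  sorted[2] = io$ouoeu
  sorted[3] = o$ouoeui
  sorted[4] = oeuio$ou
  sorted[5] = ouoeuio$
  sorted[6] = uio$ouoe
  sorted[7] = uoeuio$o
sorted[6] = uio$ouoe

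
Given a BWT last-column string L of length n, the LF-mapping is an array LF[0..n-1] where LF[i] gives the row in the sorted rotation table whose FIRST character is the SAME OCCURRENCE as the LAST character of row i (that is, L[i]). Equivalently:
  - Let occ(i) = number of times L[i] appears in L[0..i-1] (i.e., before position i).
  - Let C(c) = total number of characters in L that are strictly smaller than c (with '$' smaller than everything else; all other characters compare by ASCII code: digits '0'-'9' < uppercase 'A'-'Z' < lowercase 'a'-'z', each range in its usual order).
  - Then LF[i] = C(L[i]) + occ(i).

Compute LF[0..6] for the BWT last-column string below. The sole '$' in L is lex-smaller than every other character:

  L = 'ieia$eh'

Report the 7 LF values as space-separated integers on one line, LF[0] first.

Char counts: '$':1, 'a':1, 'e':2, 'h':1, 'i':2
C (first-col start): C('$')=0, C('a')=1, C('e')=2, C('h')=4, C('i')=5
L[0]='i': occ=0, LF[0]=C('i')+0=5+0=5
L[1]='e': occ=0, LF[1]=C('e')+0=2+0=2
L[2]='i': occ=1, LF[2]=C('i')+1=5+1=6
L[3]='a': occ=0, LF[3]=C('a')+0=1+0=1
L[4]='$': occ=0, LF[4]=C('$')+0=0+0=0
L[5]='e': occ=1, LF[5]=C('e')+1=2+1=3
L[6]='h': occ=0, LF[6]=C('h')+0=4+0=4

Answer: 5 2 6 1 0 3 4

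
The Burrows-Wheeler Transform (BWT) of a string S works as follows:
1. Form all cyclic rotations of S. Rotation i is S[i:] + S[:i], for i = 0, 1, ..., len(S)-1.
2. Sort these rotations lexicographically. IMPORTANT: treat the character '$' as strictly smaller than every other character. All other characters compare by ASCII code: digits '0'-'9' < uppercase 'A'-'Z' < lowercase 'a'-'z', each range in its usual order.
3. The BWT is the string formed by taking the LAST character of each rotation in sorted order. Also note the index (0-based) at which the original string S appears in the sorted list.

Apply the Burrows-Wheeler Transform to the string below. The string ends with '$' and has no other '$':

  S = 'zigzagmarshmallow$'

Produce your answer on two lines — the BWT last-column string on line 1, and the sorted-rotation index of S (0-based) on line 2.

All 18 rotations (rotation i = S[i:]+S[:i]):
  rot[0] = zigzagmarshmallow$
  rot[1] = igzagmarshmallow$z
  rot[2] = gzagmarshmallow$zi
  rot[3] = zagmarshmallow$zig
  rot[4] = agmarshmallow$zigz
  rot[5] = gmarshmallow$zigza
  rot[6] = marshmallow$zigzag
  rot[7] = arshmallow$zigzagm
  rot[8] = rshmallow$zigzagma
  rot[9] = shmallow$zigzagmar
  rot[10] = hmallow$zigzagmars
  rot[11] = mallow$zigzagmarsh
  rot[12] = allow$zigzagmarshm
  rot[13] = llow$zigzagmarshma
  rot[14] = low$zigzagmarshmal
  rot[15] = ow$zigzagmarshmall
  rot[16] = w$zigzagmarshmallo
  rot[17] = $zigzagmarshmallow
Sorted (with $ < everything):
  sorted[0] = $zigzagmarshmallow  (last char: 'w')
  sorted[1] = agmarshmallow$zigz  (last char: 'z')
  sorted[2] = allow$zigzagmarshm  (last char: 'm')
  sorted[3] = arshmallow$zigzagm  (last char: 'm')
  sorted[4] = gmarshmallow$zigza  (last char: 'a')
  sorted[5] = gzagmarshmallow$zi  (last char: 'i')
  sorted[6] = hmallow$zigzagmars  (last char: 's')
  sorted[7] = igzagmarshmallow$z  (last char: 'z')
  sorted[8] = llow$zigzagmarshma  (last char: 'a')
  sorted[9] = low$zigzagmarshmal  (last char: 'l')
  sorted[10] = mallow$zigzagmarsh  (last char: 'h')
  sorted[11] = marshmallow$zigzag  (last char: 'g')
  sorted[12] = ow$zigzagmarshmall  (last char: 'l')
  sorted[13] = rshmallow$zigzagma  (last char: 'a')
  sorted[14] = shmallow$zigzagmar  (last char: 'r')
  sorted[15] = w$zigzagmarshmallo  (last char: 'o')
  sorted[16] = zagmarshmallow$zig  (last char: 'g')
  sorted[17] = zigzagmarshmallow$  (last char: '$')
Last column: wzmmaiszalhglarog$
Original string S is at sorted index 17

Answer: wzmmaiszalhglarog$
17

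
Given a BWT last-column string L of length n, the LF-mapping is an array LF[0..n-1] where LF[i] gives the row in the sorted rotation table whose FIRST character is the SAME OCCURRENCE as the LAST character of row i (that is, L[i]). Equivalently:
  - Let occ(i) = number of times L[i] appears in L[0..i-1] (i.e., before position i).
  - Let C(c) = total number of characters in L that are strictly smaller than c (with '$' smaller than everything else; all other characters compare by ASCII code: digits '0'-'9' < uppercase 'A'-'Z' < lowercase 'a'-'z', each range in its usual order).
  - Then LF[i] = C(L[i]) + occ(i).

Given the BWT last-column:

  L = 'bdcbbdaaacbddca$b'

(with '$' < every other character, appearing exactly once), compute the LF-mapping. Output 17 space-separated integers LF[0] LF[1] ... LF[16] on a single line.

Answer: 5 13 10 6 7 14 1 2 3 11 8 15 16 12 4 0 9

Derivation:
Char counts: '$':1, 'a':4, 'b':5, 'c':3, 'd':4
C (first-col start): C('$')=0, C('a')=1, C('b')=5, C('c')=10, C('d')=13
L[0]='b': occ=0, LF[0]=C('b')+0=5+0=5
L[1]='d': occ=0, LF[1]=C('d')+0=13+0=13
L[2]='c': occ=0, LF[2]=C('c')+0=10+0=10
L[3]='b': occ=1, LF[3]=C('b')+1=5+1=6
L[4]='b': occ=2, LF[4]=C('b')+2=5+2=7
L[5]='d': occ=1, LF[5]=C('d')+1=13+1=14
L[6]='a': occ=0, LF[6]=C('a')+0=1+0=1
L[7]='a': occ=1, LF[7]=C('a')+1=1+1=2
L[8]='a': occ=2, LF[8]=C('a')+2=1+2=3
L[9]='c': occ=1, LF[9]=C('c')+1=10+1=11
L[10]='b': occ=3, LF[10]=C('b')+3=5+3=8
L[11]='d': occ=2, LF[11]=C('d')+2=13+2=15
L[12]='d': occ=3, LF[12]=C('d')+3=13+3=16
L[13]='c': occ=2, LF[13]=C('c')+2=10+2=12
L[14]='a': occ=3, LF[14]=C('a')+3=1+3=4
L[15]='$': occ=0, LF[15]=C('$')+0=0+0=0
L[16]='b': occ=4, LF[16]=C('b')+4=5+4=9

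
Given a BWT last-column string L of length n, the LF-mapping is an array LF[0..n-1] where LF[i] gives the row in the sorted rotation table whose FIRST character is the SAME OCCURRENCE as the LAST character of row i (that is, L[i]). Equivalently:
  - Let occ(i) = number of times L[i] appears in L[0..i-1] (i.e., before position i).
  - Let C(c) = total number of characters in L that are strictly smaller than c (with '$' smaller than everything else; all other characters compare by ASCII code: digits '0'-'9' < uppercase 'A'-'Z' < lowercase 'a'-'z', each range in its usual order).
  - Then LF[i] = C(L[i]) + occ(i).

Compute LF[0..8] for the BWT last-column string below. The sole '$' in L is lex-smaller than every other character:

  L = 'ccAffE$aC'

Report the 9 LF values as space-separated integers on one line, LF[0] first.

Answer: 5 6 1 7 8 3 0 4 2

Derivation:
Char counts: '$':1, 'A':1, 'C':1, 'E':1, 'a':1, 'c':2, 'f':2
C (first-col start): C('$')=0, C('A')=1, C('C')=2, C('E')=3, C('a')=4, C('c')=5, C('f')=7
L[0]='c': occ=0, LF[0]=C('c')+0=5+0=5
L[1]='c': occ=1, LF[1]=C('c')+1=5+1=6
L[2]='A': occ=0, LF[2]=C('A')+0=1+0=1
L[3]='f': occ=0, LF[3]=C('f')+0=7+0=7
L[4]='f': occ=1, LF[4]=C('f')+1=7+1=8
L[5]='E': occ=0, LF[5]=C('E')+0=3+0=3
L[6]='$': occ=0, LF[6]=C('$')+0=0+0=0
L[7]='a': occ=0, LF[7]=C('a')+0=4+0=4
L[8]='C': occ=0, LF[8]=C('C')+0=2+0=2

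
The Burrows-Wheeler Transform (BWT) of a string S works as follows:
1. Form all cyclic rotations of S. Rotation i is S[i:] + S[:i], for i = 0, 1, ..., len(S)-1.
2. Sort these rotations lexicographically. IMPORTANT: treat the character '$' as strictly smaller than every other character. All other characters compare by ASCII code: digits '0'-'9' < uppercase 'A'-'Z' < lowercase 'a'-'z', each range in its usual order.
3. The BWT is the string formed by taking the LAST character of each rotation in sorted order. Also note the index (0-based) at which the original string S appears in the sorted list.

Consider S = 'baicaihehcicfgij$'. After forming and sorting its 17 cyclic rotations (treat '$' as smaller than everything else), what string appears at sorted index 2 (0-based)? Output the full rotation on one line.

All 17 rotations (rotation i = S[i:]+S[:i]):
  rot[0] = baicaihehcicfgij$
  rot[1] = aicaihehcicfgij$b
  rot[2] = icaihehcicfgij$ba
  rot[3] = caihehcicfgij$bai
  rot[4] = aihehcicfgij$baic
  rot[5] = ihehcicfgij$baica
  rot[6] = hehcicfgij$baicai
  rot[7] = ehcicfgij$baicaih
  rot[8] = hcicfgij$baicaihe
  rot[9] = cicfgij$baicaiheh
  rot[10] = icfgij$baicaihehc
  rot[11] = cfgij$baicaihehci
  rot[12] = fgij$baicaihehcic
  rot[13] = gij$baicaihehcicf
  rot[14] = ij$baicaihehcicfg
  rot[15] = j$baicaihehcicfgi
  rot[16] = $baicaihehcicfgij
Sorted (with $ < everything):
  sorted[0] = $baicaihehcicfgij
  sorted[1] = aicaihehcicfgij$b
  sorted[2] = aihehcicfgij$baic
  sorted[3] = baicaihehcicfgij$
  sorted[4] = caihehcicfgij$bai
  sorted[5] = cfgij$baicaihehci
  sorted[6] = cicfgij$baicaiheh
  sorted[7] = ehcicfgij$baicaih
  sorted[8] = fgij$baicaihehcic
  sorted[9] = gij$baicaihehcicf
  sorted[10] = hcicfgij$baicaihe
  sorted[11] = hehcicfgij$baicai
  sorted[12] = icaihehcicfgij$ba
  sorted[13] = icfgij$baicaihehc
  sorted[14] = ihehcicfgij$baica
  sorted[15] = ij$baicaihehcicfg
  sorted[16] = j$baicaihehcicfgi
sorted[2] = aihehcicfgij$baic

Answer: aihehcicfgij$baic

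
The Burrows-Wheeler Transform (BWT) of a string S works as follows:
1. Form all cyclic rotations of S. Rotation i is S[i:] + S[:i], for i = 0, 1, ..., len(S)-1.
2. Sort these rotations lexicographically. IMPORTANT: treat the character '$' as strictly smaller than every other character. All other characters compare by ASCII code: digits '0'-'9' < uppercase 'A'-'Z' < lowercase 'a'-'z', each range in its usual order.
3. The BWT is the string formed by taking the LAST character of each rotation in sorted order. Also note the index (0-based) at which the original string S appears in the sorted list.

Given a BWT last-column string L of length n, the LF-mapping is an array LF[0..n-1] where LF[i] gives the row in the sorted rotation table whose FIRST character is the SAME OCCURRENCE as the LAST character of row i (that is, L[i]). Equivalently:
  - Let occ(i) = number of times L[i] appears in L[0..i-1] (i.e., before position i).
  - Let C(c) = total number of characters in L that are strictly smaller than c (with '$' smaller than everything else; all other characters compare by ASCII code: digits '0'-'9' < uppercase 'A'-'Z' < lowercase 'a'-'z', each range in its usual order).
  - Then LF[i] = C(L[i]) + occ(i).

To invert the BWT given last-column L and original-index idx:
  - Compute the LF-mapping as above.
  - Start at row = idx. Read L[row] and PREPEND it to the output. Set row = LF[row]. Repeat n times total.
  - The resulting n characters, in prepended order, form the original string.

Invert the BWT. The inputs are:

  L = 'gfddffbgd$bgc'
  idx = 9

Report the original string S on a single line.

Answer: fdcggfbdfdbg$

Derivation:
LF mapping: 10 7 4 5 8 9 1 11 6 0 2 12 3
Walk LF starting at row 9, prepending L[row]:
  step 1: row=9, L[9]='$', prepend. Next row=LF[9]=0
  step 2: row=0, L[0]='g', prepend. Next row=LF[0]=10
  step 3: row=10, L[10]='b', prepend. Next row=LF[10]=2
  step 4: row=2, L[2]='d', prepend. Next row=LF[2]=4
  step 5: row=4, L[4]='f', prepend. Next row=LF[4]=8
  step 6: row=8, L[8]='d', prepend. Next row=LF[8]=6
  step 7: row=6, L[6]='b', prepend. Next row=LF[6]=1
  step 8: row=1, L[1]='f', prepend. Next row=LF[1]=7
  step 9: row=7, L[7]='g', prepend. Next row=LF[7]=11
  step 10: row=11, L[11]='g', prepend. Next row=LF[11]=12
  step 11: row=12, L[12]='c', prepend. Next row=LF[12]=3
  step 12: row=3, L[3]='d', prepend. Next row=LF[3]=5
  step 13: row=5, L[5]='f', prepend. Next row=LF[5]=9
Reversed output: fdcggfbdfdbg$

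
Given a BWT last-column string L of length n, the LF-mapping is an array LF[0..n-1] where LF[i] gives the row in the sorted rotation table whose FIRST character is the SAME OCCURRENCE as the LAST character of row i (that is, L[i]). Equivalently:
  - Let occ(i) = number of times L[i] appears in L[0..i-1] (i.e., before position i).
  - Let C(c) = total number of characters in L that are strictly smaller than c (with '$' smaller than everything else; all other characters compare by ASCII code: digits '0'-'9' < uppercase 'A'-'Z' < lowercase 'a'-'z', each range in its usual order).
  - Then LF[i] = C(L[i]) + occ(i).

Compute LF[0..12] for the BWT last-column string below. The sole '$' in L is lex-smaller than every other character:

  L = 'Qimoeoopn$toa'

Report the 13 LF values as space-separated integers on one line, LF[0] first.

Answer: 1 4 5 7 3 8 9 11 6 0 12 10 2

Derivation:
Char counts: '$':1, 'Q':1, 'a':1, 'e':1, 'i':1, 'm':1, 'n':1, 'o':4, 'p':1, 't':1
C (first-col start): C('$')=0, C('Q')=1, C('a')=2, C('e')=3, C('i')=4, C('m')=5, C('n')=6, C('o')=7, C('p')=11, C('t')=12
L[0]='Q': occ=0, LF[0]=C('Q')+0=1+0=1
L[1]='i': occ=0, LF[1]=C('i')+0=4+0=4
L[2]='m': occ=0, LF[2]=C('m')+0=5+0=5
L[3]='o': occ=0, LF[3]=C('o')+0=7+0=7
L[4]='e': occ=0, LF[4]=C('e')+0=3+0=3
L[5]='o': occ=1, LF[5]=C('o')+1=7+1=8
L[6]='o': occ=2, LF[6]=C('o')+2=7+2=9
L[7]='p': occ=0, LF[7]=C('p')+0=11+0=11
L[8]='n': occ=0, LF[8]=C('n')+0=6+0=6
L[9]='$': occ=0, LF[9]=C('$')+0=0+0=0
L[10]='t': occ=0, LF[10]=C('t')+0=12+0=12
L[11]='o': occ=3, LF[11]=C('o')+3=7+3=10
L[12]='a': occ=0, LF[12]=C('a')+0=2+0=2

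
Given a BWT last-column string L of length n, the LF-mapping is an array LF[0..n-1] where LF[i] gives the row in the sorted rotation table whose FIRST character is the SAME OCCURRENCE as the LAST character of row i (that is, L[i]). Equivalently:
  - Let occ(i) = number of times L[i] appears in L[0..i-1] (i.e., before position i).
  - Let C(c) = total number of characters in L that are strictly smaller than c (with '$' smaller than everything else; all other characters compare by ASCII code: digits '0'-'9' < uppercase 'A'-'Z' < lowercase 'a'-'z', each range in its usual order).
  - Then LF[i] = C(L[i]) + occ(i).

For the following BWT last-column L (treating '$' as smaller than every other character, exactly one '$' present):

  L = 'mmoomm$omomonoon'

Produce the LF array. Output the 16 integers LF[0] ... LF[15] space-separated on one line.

Char counts: '$':1, 'm':6, 'n':2, 'o':7
C (first-col start): C('$')=0, C('m')=1, C('n')=7, C('o')=9
L[0]='m': occ=0, LF[0]=C('m')+0=1+0=1
L[1]='m': occ=1, LF[1]=C('m')+1=1+1=2
L[2]='o': occ=0, LF[2]=C('o')+0=9+0=9
L[3]='o': occ=1, LF[3]=C('o')+1=9+1=10
L[4]='m': occ=2, LF[4]=C('m')+2=1+2=3
L[5]='m': occ=3, LF[5]=C('m')+3=1+3=4
L[6]='$': occ=0, LF[6]=C('$')+0=0+0=0
L[7]='o': occ=2, LF[7]=C('o')+2=9+2=11
L[8]='m': occ=4, LF[8]=C('m')+4=1+4=5
L[9]='o': occ=3, LF[9]=C('o')+3=9+3=12
L[10]='m': occ=5, LF[10]=C('m')+5=1+5=6
L[11]='o': occ=4, LF[11]=C('o')+4=9+4=13
L[12]='n': occ=0, LF[12]=C('n')+0=7+0=7
L[13]='o': occ=5, LF[13]=C('o')+5=9+5=14
L[14]='o': occ=6, LF[14]=C('o')+6=9+6=15
L[15]='n': occ=1, LF[15]=C('n')+1=7+1=8

Answer: 1 2 9 10 3 4 0 11 5 12 6 13 7 14 15 8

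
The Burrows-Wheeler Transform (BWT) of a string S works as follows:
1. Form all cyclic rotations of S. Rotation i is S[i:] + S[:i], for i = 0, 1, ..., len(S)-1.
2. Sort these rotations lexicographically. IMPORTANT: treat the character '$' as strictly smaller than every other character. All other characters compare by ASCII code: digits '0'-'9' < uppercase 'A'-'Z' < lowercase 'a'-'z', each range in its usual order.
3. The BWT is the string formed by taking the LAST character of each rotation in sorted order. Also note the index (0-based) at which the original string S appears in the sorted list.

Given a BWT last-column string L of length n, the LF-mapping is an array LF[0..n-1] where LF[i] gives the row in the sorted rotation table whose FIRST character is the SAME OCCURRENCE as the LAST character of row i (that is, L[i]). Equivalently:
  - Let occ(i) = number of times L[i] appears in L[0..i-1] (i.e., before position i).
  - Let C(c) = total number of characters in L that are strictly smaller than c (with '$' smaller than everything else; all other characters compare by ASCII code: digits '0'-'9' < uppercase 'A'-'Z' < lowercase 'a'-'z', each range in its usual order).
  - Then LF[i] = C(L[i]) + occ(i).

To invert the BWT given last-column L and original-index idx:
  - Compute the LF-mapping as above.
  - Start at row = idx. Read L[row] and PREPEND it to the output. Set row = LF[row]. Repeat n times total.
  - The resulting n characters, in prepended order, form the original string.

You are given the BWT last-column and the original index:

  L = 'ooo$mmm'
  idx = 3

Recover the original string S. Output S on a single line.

Answer: momomo$

Derivation:
LF mapping: 4 5 6 0 1 2 3
Walk LF starting at row 3, prepending L[row]:
  step 1: row=3, L[3]='$', prepend. Next row=LF[3]=0
  step 2: row=0, L[0]='o', prepend. Next row=LF[0]=4
  step 3: row=4, L[4]='m', prepend. Next row=LF[4]=1
  step 4: row=1, L[1]='o', prepend. Next row=LF[1]=5
  step 5: row=5, L[5]='m', prepend. Next row=LF[5]=2
  step 6: row=2, L[2]='o', prepend. Next row=LF[2]=6
  step 7: row=6, L[6]='m', prepend. Next row=LF[6]=3
Reversed output: momomo$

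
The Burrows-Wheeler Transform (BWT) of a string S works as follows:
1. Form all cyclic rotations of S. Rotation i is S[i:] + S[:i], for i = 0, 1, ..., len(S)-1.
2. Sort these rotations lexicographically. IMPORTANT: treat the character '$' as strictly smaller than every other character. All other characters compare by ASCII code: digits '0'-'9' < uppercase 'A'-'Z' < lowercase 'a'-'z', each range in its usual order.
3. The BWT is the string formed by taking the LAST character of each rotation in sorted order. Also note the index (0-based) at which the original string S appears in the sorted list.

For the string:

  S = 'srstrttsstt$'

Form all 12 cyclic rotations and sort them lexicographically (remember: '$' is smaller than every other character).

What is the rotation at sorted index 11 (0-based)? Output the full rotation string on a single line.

All 12 rotations (rotation i = S[i:]+S[:i]):
  rot[0] = srstrttsstt$
  rot[1] = rstrttsstt$s
  rot[2] = strttsstt$sr
  rot[3] = trttsstt$srs
  rot[4] = rttsstt$srst
  rot[5] = ttsstt$srstr
  rot[6] = tsstt$srstrt
  rot[7] = sstt$srstrtt
  rot[8] = stt$srstrtts
  rot[9] = tt$srstrttss
  rot[10] = t$srstrttsst
  rot[11] = $srstrttsstt
Sorted (with $ < everything):
  sorted[0] = $srstrttsstt
  sorted[1] = rstrttsstt$s
  sorted[2] = rttsstt$srst
  sorted[3] = srstrttsstt$
  sorted[4] = sstt$srstrtt
  sorted[5] = strttsstt$sr
  sorted[6] = stt$srstrtts
  sorted[7] = t$srstrttsst
  sorted[8] = trttsstt$srs
  sorted[9] = tsstt$srstrt
  sorted[10] = tt$srstrttss
  sorted[11] = ttsstt$srstr
sorted[11] = ttsstt$srstr

Answer: ttsstt$srstr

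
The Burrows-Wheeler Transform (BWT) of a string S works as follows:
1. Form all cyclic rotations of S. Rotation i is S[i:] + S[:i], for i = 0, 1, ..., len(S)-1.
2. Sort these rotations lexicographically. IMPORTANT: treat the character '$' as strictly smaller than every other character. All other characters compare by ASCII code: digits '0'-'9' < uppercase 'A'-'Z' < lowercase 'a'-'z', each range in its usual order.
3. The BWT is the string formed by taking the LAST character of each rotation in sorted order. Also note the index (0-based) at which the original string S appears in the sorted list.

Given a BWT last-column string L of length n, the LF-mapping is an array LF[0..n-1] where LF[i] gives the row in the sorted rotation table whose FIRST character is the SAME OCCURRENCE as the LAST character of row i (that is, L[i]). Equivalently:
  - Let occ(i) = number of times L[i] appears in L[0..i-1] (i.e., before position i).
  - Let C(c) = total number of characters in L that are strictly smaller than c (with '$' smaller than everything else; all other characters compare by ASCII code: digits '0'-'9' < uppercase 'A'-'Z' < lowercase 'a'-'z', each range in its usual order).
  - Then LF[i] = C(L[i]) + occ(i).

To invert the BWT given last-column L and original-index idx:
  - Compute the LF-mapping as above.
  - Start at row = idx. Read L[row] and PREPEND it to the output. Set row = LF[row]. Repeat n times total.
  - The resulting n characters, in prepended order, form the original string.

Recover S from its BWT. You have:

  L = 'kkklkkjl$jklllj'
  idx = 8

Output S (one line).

Answer: kkjkjkljllllkk$

Derivation:
LF mapping: 4 5 6 10 7 8 1 11 0 2 9 12 13 14 3
Walk LF starting at row 8, prepending L[row]:
  step 1: row=8, L[8]='$', prepend. Next row=LF[8]=0
  step 2: row=0, L[0]='k', prepend. Next row=LF[0]=4
  step 3: row=4, L[4]='k', prepend. Next row=LF[4]=7
  step 4: row=7, L[7]='l', prepend. Next row=LF[7]=11
  step 5: row=11, L[11]='l', prepend. Next row=LF[11]=12
  step 6: row=12, L[12]='l', prepend. Next row=LF[12]=13
  step 7: row=13, L[13]='l', prepend. Next row=LF[13]=14
  step 8: row=14, L[14]='j', prepend. Next row=LF[14]=3
  step 9: row=3, L[3]='l', prepend. Next row=LF[3]=10
  step 10: row=10, L[10]='k', prepend. Next row=LF[10]=9
  step 11: row=9, L[9]='j', prepend. Next row=LF[9]=2
  step 12: row=2, L[2]='k', prepend. Next row=LF[2]=6
  step 13: row=6, L[6]='j', prepend. Next row=LF[6]=1
  step 14: row=1, L[1]='k', prepend. Next row=LF[1]=5
  step 15: row=5, L[5]='k', prepend. Next row=LF[5]=8
Reversed output: kkjkjkljllllkk$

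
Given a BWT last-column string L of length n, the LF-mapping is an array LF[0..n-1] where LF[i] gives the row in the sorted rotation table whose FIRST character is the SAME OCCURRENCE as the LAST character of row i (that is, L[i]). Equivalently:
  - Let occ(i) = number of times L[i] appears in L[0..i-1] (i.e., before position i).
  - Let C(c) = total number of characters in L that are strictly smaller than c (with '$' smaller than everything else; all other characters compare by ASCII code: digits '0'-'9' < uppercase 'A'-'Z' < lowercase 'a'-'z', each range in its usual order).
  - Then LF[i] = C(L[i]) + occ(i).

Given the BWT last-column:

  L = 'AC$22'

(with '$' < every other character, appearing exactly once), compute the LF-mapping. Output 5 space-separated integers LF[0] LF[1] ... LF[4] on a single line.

Char counts: '$':1, '2':2, 'A':1, 'C':1
C (first-col start): C('$')=0, C('2')=1, C('A')=3, C('C')=4
L[0]='A': occ=0, LF[0]=C('A')+0=3+0=3
L[1]='C': occ=0, LF[1]=C('C')+0=4+0=4
L[2]='$': occ=0, LF[2]=C('$')+0=0+0=0
L[3]='2': occ=0, LF[3]=C('2')+0=1+0=1
L[4]='2': occ=1, LF[4]=C('2')+1=1+1=2

Answer: 3 4 0 1 2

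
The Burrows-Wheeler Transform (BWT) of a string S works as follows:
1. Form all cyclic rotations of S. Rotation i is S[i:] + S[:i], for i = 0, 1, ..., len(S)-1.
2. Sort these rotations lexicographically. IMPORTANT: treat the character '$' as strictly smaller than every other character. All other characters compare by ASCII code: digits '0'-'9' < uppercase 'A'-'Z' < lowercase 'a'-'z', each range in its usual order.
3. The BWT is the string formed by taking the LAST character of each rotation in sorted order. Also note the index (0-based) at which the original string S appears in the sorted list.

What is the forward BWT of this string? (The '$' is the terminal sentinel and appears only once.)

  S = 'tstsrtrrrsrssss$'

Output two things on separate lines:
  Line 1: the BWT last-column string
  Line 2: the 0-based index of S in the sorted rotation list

Answer: strrsssrtssrtrs$
15

Derivation:
All 16 rotations (rotation i = S[i:]+S[:i]):
  rot[0] = tstsrtrrrsrssss$
  rot[1] = stsrtrrrsrssss$t
  rot[2] = tsrtrrrsrssss$ts
  rot[3] = srtrrrsrssss$tst
  rot[4] = rtrrrsrssss$tsts
  rot[5] = trrrsrssss$tstsr
  rot[6] = rrrsrssss$tstsrt
  rot[7] = rrsrssss$tstsrtr
  rot[8] = rsrssss$tstsrtrr
  rot[9] = srssss$tstsrtrrr
  rot[10] = rssss$tstsrtrrrs
  rot[11] = ssss$tstsrtrrrsr
  rot[12] = sss$tstsrtrrrsrs
  rot[13] = ss$tstsrtrrrsrss
  rot[14] = s$tstsrtrrrsrsss
  rot[15] = $tstsrtrrrsrssss
Sorted (with $ < everything):
  sorted[0] = $tstsrtrrrsrssss  (last char: 's')
  sorted[1] = rrrsrssss$tstsrt  (last char: 't')
  sorted[2] = rrsrssss$tstsrtr  (last char: 'r')
  sorted[3] = rsrssss$tstsrtrr  (last char: 'r')
  sorted[4] = rssss$tstsrtrrrs  (last char: 's')
  sorted[5] = rtrrrsrssss$tsts  (last char: 's')
  sorted[6] = s$tstsrtrrrsrsss  (last char: 's')
  sorted[7] = srssss$tstsrtrrr  (last char: 'r')
  sorted[8] = srtrrrsrssss$tst  (last char: 't')
  sorted[9] = ss$tstsrtrrrsrss  (last char: 's')
  sorted[10] = sss$tstsrtrrrsrs  (last char: 's')
  sorted[11] = ssss$tstsrtrrrsr  (last char: 'r')
  sorted[12] = stsrtrrrsrssss$t  (last char: 't')
  sorted[13] = trrrsrssss$tstsr  (last char: 'r')
  sorted[14] = tsrtrrrsrssss$ts  (last char: 's')
  sorted[15] = tstsrtrrrsrssss$  (last char: '$')
Last column: strrsssrtssrtrs$
Original string S is at sorted index 15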